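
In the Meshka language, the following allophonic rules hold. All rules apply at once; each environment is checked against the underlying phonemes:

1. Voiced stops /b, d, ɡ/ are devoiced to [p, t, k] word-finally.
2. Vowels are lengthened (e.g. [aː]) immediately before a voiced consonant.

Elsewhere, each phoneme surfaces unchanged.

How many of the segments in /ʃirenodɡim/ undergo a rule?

4

Segments that undergo a rule: /i/ → [iː] (rule 2); /e/ → [eː] (rule 2); /o/ → [oː] (rule 2); /i/ → [iː] (rule 2).
All other segments surface unchanged.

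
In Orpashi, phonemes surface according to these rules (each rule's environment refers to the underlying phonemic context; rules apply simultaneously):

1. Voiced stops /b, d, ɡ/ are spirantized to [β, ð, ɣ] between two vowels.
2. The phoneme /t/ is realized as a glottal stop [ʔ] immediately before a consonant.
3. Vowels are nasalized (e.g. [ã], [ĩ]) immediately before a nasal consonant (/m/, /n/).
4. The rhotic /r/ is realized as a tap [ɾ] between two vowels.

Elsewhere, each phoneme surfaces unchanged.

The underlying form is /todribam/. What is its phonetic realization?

[todriβãm]

/t/ — word-initial; rule 2 does not apply here → [t].
/o/ (between /t/ and /d/) is in the target of rule 3 but the environment (before a nasal consonant) is not met → [o].
/d/ (between /o/ and /r/): rule 1 targets it, but not between two vowels → unchanged [d].
/r/ (between /d/ and /i/): rule 4 targets it, but not between two vowels → unchanged [r].
/i/ — between /r/ and /b/; rule 3 does not apply here → [i].
/b/ (between /i/ and /a/): between two vowels, so rule 1 applies → [β].
/a/ meets the environment for rule 3 (before a nasal consonant) → [ã].
/m/ — not in any rule's target class → [m].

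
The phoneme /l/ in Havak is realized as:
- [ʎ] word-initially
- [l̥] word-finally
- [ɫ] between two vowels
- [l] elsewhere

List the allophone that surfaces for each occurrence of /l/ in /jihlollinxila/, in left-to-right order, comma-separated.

[l], [l], [l], [ɫ]

Occurrence 1 (position 4): no conditioning environment matches → elsewhere allophone [l].
Occurrence 2 (position 6): no conditioning environment matches → elsewhere allophone [l].
Occurrence 3 (position 7): no conditioning environment matches → elsewhere allophone [l].
Occurrence 4 (position 12): between two vowels → [ɫ].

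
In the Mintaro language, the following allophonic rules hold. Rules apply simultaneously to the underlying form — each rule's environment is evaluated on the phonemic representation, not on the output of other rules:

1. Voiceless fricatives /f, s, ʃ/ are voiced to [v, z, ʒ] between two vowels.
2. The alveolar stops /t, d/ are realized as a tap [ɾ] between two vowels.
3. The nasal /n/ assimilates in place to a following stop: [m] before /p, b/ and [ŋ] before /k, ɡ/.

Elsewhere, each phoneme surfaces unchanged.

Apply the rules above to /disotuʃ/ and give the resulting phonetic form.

[dizoɾuʃ]

/d/ (word-initial) is in the target of rule 2 but the environment (between two vowels) is not met → [d].
/s/ (between /i/ and /o/) occurs between two vowels → [z] by rule 1.
/t/ (between /o/ and /u/) occurs between two vowels → [ɾ] by rule 2.
/ʃ/ (word-final) fails the environment for rule 1, so it stays [ʃ].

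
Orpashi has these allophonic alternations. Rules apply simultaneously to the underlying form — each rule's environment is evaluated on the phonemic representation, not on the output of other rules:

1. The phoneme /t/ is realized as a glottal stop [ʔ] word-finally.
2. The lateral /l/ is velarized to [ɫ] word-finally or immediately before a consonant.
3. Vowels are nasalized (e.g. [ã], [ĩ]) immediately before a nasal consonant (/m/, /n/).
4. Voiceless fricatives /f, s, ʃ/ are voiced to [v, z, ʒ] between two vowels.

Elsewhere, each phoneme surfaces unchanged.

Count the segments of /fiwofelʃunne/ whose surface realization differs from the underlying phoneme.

Segments that undergo a rule: /f/ → [v] (rule 4); /l/ → [ɫ] (rule 2); /u/ → [ũ] (rule 3).
All other segments surface unchanged.

3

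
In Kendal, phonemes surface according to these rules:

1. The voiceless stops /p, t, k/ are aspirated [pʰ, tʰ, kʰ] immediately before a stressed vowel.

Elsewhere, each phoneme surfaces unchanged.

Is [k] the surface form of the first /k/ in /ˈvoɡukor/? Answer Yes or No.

Yes

/k/ (between /u/ and /o/) fails the environment for rule 1, so it stays [k].
The actual realization is [k], which matches [k].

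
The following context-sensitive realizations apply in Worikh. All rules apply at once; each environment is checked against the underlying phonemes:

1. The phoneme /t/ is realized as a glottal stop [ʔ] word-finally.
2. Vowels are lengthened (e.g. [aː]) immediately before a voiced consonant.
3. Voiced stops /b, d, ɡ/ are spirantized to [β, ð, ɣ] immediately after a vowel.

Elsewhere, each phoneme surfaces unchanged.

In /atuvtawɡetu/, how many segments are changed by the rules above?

2

Segments that undergo a rule: /u/ → [uː] (rule 2); /a/ → [aː] (rule 2).
All other segments surface unchanged.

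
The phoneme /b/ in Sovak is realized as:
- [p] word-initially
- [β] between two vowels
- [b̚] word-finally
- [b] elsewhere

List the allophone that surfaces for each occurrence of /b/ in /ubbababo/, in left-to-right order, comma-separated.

[b], [b], [β], [β]

Occurrence 1 (position 2): no conditioning environment matches → elsewhere allophone [b].
Occurrence 2 (position 3): no conditioning environment matches → elsewhere allophone [b].
Occurrence 3 (position 5): between two vowels → [β].
Occurrence 4 (position 7): between two vowels → [β].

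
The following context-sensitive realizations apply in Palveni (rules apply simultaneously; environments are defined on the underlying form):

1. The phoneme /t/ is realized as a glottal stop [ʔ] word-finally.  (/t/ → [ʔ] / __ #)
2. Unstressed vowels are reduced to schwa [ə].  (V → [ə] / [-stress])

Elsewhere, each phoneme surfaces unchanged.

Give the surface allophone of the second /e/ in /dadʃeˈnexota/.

/e/ (between /n/ and /x/) fails the environment for rule 2, so it stays [e].

[e]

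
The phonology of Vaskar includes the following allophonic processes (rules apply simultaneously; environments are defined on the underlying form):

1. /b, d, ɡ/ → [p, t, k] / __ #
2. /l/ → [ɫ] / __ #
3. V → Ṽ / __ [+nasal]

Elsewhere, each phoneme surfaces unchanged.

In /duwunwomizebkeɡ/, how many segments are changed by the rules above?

Segments that undergo a rule: /u/ → [ũ] (rule 3); /o/ → [õ] (rule 3); /ɡ/ → [k] (rule 1).
All other segments surface unchanged.

3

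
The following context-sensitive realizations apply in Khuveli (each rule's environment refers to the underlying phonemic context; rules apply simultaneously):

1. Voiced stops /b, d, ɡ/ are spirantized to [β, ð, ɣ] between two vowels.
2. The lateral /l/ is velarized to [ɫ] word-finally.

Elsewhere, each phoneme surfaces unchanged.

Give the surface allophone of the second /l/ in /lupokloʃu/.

/l/ (between /k/ and /o/) fails the environment for rule 2, so it stays [l].

[l]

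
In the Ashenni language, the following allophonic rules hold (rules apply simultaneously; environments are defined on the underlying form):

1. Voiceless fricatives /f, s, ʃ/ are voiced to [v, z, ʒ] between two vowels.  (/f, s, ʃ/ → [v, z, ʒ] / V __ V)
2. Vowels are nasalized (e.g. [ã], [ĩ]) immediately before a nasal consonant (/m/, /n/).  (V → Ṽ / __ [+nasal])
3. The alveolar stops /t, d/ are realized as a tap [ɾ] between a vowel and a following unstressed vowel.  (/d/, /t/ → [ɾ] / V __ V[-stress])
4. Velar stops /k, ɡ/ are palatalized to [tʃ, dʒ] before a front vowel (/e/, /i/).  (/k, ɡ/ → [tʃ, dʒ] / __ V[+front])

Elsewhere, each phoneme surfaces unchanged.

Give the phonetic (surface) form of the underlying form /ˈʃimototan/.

/ʃ/ (word-initial): rule 1 targets it, but not between two vowels → unchanged [ʃ].
Rule 2 applies to /i/ (between /ʃ/ and /m/: before a nasal consonant) → [ĩ].
/o/ (between /m/ and /t/): rule 2 targets it, but not before a nasal consonant → unchanged [o].
/t/ (between /o/ and /o/) occurs between a vowel and a following unstressed vowel → [ɾ] by rule 3.
/o/ — between /t/ and /t/; rule 2 does not apply here → [o].
/t/ (between /o/ and /a/) occurs between a vowel and a following unstressed vowel → [ɾ] by rule 3.
/a/ (between /t/ and /n/): before a nasal consonant, so rule 2 applies → [ã].

[ˈʃĩmoɾoɾãn]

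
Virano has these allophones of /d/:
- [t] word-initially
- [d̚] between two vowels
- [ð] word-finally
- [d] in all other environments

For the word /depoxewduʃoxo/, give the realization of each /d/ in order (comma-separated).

[t], [d]

Occurrence 1 (position 1): word-initially → [t].
Occurrence 2 (position 8): no conditioning environment matches → elsewhere allophone [d].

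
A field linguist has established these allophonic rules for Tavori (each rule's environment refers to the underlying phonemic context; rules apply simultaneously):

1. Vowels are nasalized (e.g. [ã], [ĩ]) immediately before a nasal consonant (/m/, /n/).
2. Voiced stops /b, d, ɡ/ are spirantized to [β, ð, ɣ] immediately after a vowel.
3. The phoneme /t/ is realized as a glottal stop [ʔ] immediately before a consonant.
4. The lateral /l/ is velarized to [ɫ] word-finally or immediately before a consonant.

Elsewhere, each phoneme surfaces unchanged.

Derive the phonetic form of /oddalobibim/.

[oðdaloβiβĩm]

/o/ (word-initial): rule 1 targets it, but not before a nasal consonant → unchanged [o].
/d/ — between /o/ and /d/, immediately after a vowel — surfaces as [ð] (rule 2).
/d/ (between /d/ and /a/) fails the environment for rule 2, so it stays [d].
/a/ (between /d/ and /l/): rule 1 targets it, but not before a nasal consonant → unchanged [a].
/l/ — between /a/ and /o/; rule 4 does not apply here → [l].
/o/ — between /l/ and /b/; rule 1 does not apply here → [o].
/b/ (between /o/ and /i/): immediately after a vowel, so rule 2 applies → [β].
/i/ (between /b/ and /b/): rule 1 targets it, but not before a nasal consonant → unchanged [i].
/b/ meets the environment for rule 2 (immediately after a vowel) → [β].
/i/ — between /b/ and /m/, before a nasal consonant — surfaces as [ĩ] (rule 1).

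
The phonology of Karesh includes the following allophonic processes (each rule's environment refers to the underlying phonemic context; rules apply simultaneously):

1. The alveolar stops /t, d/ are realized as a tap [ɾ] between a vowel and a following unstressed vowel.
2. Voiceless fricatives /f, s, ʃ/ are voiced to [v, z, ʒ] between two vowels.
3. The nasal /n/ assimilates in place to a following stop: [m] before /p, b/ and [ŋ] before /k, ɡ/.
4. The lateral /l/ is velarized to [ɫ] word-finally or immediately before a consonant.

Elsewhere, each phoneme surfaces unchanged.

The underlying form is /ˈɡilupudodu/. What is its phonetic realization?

/l/ (between /i/ and /u/) is in the target of rule 4 but the environment (word-finally or immediately before a consonant) is not met → [l].
/d/ meets the environment for rule 1 (between a vowel and a following unstressed vowel) → [ɾ].
/d/ (between /o/ and /u/) occurs between a vowel and a following unstressed vowel → [ɾ] by rule 1.

[ˈɡilupuɾoɾu]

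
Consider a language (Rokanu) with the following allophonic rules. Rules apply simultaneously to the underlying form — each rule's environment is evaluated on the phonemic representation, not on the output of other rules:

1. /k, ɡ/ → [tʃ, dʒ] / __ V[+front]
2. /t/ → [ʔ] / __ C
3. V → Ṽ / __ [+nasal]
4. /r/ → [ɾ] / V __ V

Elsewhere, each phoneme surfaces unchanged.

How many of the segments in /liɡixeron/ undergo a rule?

Segments that undergo a rule: /ɡ/ → [dʒ] (rule 1); /r/ → [ɾ] (rule 4); /o/ → [õ] (rule 3).
All other segments surface unchanged.

3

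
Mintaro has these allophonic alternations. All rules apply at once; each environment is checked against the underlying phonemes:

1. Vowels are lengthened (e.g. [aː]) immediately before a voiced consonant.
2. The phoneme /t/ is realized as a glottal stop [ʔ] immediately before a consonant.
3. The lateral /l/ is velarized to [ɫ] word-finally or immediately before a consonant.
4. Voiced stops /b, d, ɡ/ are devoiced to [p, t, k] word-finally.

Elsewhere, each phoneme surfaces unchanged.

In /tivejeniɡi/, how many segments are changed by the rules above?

Segments that undergo a rule: /i/ → [iː] (rule 1); /e/ → [eː] (rule 1); /e/ → [eː] (rule 1); /i/ → [iː] (rule 1).
All other segments surface unchanged.

4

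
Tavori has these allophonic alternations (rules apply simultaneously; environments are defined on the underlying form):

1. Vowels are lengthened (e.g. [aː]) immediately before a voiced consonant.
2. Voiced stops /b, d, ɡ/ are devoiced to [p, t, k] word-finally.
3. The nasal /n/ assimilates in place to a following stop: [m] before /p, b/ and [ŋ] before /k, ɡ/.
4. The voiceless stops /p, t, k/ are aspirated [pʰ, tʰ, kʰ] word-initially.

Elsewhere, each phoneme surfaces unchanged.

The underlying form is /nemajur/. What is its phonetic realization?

/n/ (word-initial) fails the environment for rule 3, so it stays [n].
/e/ (between /n/ and /m/) occurs before a voiced consonant → [eː] by rule 1.
/m/ (between /e/ and /a/) is unaffected → [m].
/a/ (between /m/ and /j/): before a voiced consonant, so rule 1 applies → [aː].
/j/ (between /a/ and /u/) is unaffected → [j].
/u/ (between /j/ and /r/): before a voiced consonant, so rule 1 applies → [uː].
/r/ (word-final) is unaffected → [r].

[neːmaːjuːr]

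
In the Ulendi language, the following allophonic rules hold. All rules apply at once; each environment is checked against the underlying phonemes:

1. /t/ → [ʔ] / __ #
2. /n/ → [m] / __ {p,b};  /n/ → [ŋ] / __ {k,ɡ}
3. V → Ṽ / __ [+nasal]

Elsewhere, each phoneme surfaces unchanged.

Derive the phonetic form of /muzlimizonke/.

/m/ — not in any rule's target class → [m].
/u/ (between /m/ and /z/) fails the environment for rule 3, so it stays [u].
/z/ (between /u/ and /l/) is unaffected → [z].
/l/ (between /z/ and /i/): no rule targets it → [l].
/i/ (between /l/ and /m/) occurs before a nasal consonant → [ĩ] by rule 3.
/m/ — not in any rule's target class → [m].
/i/ — between /m/ and /z/; rule 3 does not apply here → [i].
/z/ (between /i/ and /o/) is unaffected → [z].
/o/ (between /z/ and /n/): before a nasal consonant, so rule 3 applies → [õ].
/n/ (between /o/ and /k/): before a labial or velar stop, so rule 2 applies → [ŋ].
/k/ stays [k].
/e/ (word-final) fails the environment for rule 3, so it stays [e].

[muzlĩmizõŋke]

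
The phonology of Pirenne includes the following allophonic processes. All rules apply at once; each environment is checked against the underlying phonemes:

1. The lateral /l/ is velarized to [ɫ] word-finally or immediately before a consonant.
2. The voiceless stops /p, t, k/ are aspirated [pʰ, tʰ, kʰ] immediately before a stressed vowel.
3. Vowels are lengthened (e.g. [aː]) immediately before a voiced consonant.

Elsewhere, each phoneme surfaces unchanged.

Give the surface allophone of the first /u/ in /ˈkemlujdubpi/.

[uː]

/u/ meets the environment for rule 3 (before a voiced consonant) → [uː].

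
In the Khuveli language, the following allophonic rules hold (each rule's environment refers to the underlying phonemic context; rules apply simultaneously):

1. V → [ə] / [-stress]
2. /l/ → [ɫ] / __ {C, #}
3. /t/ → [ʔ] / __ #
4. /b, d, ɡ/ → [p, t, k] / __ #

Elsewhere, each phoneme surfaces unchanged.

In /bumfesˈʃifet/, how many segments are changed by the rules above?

Segments that undergo a rule: /u/ → [ə] (rule 1); /e/ → [ə] (rule 1); /e/ → [ə] (rule 1); /t/ → [ʔ] (rule 3).
All other segments surface unchanged.

4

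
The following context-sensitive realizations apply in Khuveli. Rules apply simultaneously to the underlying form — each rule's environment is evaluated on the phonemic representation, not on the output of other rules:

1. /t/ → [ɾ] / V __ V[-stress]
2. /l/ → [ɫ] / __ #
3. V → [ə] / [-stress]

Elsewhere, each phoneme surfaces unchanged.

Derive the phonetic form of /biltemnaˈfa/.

/b/ (word-initial) is unaffected → [b].
/i/ — between /b/ and /l/, in an unstressed syllable — surfaces as [ə] (rule 3).
/l/ — between /i/ and /t/; rule 2 does not apply here → [l].
/t/ (between /l/ and /e/) fails the environment for rule 1, so it stays [t].
/e/ (between /t/ and /m/) occurs in an unstressed syllable → [ə] by rule 3.
/m/ stays [m].
/n/ (between /m/ and /a/): no rule targets it → [n].
/a/ — between /n/ and /f/, in an unstressed syllable — surfaces as [ə] (rule 3).
/f/ — not in any rule's target class → [f].
/a/ (word-final) fails the environment for rule 3, so it stays [a].

[bəltəmnəˈfa]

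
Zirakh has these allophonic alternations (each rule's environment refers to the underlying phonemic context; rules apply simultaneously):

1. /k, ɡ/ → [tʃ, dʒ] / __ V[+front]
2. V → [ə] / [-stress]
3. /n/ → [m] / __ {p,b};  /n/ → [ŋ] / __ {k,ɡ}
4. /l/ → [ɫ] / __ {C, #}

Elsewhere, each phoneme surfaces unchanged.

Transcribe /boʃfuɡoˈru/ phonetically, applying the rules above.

[bəʃfəɡəˈru]

/b/ (word-initial): no rule targets it → [b].
/o/ — between /b/ and /ʃ/, in an unstressed syllable — surfaces as [ə] (rule 2).
/ʃ/ (between /o/ and /f/): no rule targets it → [ʃ].
/f/ (between /ʃ/ and /u/): no rule targets it → [f].
Rule 2 applies to /u/ (between /f/ and /ɡ/: in an unstressed syllable) → [ə].
/ɡ/ (between /u/ and /o/) is in the target of rule 1 but the environment (before a front vowel) is not met → [ɡ].
Rule 2 applies to /o/ (between /ɡ/ and /r/: in an unstressed syllable) → [ə].
/r/ stays [r].
/u/ (word-final) fails the environment for rule 2, so it stays [u].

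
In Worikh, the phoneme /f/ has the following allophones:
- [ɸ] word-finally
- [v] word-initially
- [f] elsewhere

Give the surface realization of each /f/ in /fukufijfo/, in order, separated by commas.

[v], [f], [f]

Occurrence 1 (position 1): word-initially → [v].
Occurrence 2 (position 5): no conditioning environment matches → elsewhere allophone [f].
Occurrence 3 (position 8): no conditioning environment matches → elsewhere allophone [f].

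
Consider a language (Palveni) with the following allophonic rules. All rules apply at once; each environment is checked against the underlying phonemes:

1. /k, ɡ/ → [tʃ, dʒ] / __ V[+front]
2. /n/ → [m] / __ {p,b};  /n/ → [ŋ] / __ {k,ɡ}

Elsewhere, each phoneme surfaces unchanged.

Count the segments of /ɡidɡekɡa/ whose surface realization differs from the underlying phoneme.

2

Segments that undergo a rule: /ɡ/ → [dʒ] (rule 1); /ɡ/ → [dʒ] (rule 1).
All other segments surface unchanged.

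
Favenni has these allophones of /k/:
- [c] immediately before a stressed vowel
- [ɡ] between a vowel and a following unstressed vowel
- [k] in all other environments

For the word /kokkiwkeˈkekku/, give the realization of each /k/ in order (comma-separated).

Occurrence 1 (position 1): no conditioning environment matches → elsewhere allophone [k].
Occurrence 2 (position 3): no conditioning environment matches → elsewhere allophone [k].
Occurrence 3 (position 4): no conditioning environment matches → elsewhere allophone [k].
Occurrence 4 (position 7): no conditioning environment matches → elsewhere allophone [k].
Occurrence 5 (position 9): immediately before a stressed vowel → [c].
Occurrence 6 (position 11): no conditioning environment matches → elsewhere allophone [k].
Occurrence 7 (position 12): no conditioning environment matches → elsewhere allophone [k].

[k], [k], [k], [k], [c], [k], [k]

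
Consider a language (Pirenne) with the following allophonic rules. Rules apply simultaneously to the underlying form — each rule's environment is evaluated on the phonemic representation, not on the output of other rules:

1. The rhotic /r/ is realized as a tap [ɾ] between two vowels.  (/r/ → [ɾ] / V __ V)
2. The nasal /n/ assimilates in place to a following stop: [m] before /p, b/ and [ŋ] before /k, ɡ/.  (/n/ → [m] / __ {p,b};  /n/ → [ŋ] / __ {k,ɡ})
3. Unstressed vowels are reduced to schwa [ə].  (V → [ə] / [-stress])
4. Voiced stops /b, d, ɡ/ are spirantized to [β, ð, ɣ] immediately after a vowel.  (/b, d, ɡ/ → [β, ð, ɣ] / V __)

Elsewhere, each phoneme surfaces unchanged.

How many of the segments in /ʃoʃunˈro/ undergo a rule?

2

Segments that undergo a rule: /o/ → [ə] (rule 3); /u/ → [ə] (rule 3).
All other segments surface unchanged.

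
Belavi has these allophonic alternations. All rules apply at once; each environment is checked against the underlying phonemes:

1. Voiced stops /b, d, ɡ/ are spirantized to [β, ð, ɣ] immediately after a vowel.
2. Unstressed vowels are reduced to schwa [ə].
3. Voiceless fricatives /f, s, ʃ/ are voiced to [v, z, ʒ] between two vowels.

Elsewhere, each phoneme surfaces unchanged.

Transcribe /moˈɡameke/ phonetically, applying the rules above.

[məˈɣaməkə]

/m/ — not in any rule's target class → [m].
/o/ (between /m/ and /ɡ/): in an unstressed syllable, so rule 2 applies → [ə].
/ɡ/ — between /o/ and /a/, immediately after a vowel — surfaces as [ɣ] (rule 1).
/a/ (between /ɡ/ and /m/) is in the target of rule 2 but the environment (in an unstressed syllable) is not met → [a].
/m/ (between /a/ and /e/): no rule targets it → [m].
/e/ (between /m/ and /k/): in an unstressed syllable, so rule 2 applies → [ə].
/k/ (between /e/ and /e/): no rule targets it → [k].
/e/ (word-final) occurs in an unstressed syllable → [ə] by rule 2.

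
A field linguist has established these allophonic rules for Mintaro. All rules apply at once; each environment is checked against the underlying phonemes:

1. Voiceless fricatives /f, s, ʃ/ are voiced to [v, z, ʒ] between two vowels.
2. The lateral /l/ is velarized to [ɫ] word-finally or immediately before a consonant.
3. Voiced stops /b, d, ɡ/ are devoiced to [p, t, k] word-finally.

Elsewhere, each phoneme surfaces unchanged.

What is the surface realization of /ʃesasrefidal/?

/ʃ/ (word-initial) fails the environment for rule 1, so it stays [ʃ].
/e/ (between /ʃ/ and /s/) is unaffected → [e].
Rule 1 applies to /s/ (between /e/ and /a/: between two vowels) → [z].
/a/ (between /s/ and /s/): no rule targets it → [a].
/s/ (between /a/ and /r/): rule 1 targets it, but not between two vowels → unchanged [s].
/r/ (between /s/ and /e/) is unaffected → [r].
/e/ stays [e].
/f/ (between /e/ and /i/): between two vowels, so rule 1 applies → [v].
/i/ (between /f/ and /d/) is unaffected → [i].
/d/ (between /i/ and /a/) is in the target of rule 3 but the environment (word-finally) is not met → [d].
/a/ (between /d/ and /l/): no rule targets it → [a].
/l/ (word-final): word-finally or immediately before a consonant, so rule 2 applies → [ɫ].

[ʃezasrevidaɫ]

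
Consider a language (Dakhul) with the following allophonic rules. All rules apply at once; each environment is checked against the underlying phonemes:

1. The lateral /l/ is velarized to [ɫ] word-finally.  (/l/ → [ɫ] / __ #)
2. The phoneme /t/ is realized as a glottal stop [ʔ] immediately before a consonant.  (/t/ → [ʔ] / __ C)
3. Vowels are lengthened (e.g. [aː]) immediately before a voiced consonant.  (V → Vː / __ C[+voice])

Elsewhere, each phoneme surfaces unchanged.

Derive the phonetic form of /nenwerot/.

[neːnweːrot]

/n/ stays [n].
Rule 3 applies to /e/ (between /n/ and /n/: before a voiced consonant) → [eː].
/n/ (between /e/ and /w/): no rule targets it → [n].
/w/ — not in any rule's target class → [w].
/e/ meets the environment for rule 3 (before a voiced consonant) → [eː].
/r/ stays [r].
/o/ (between /r/ and /t/) fails the environment for rule 3, so it stays [o].
/t/ (word-final): rule 2 targets it, but not immediately before a consonant → unchanged [t].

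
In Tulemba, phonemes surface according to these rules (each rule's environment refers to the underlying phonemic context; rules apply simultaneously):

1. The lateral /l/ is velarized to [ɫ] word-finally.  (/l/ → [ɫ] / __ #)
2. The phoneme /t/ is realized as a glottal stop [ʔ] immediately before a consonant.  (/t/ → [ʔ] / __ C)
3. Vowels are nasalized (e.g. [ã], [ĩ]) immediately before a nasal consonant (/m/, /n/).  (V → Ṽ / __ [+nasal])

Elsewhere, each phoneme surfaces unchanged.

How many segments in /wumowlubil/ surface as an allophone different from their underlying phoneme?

2

Segments that undergo a rule: /u/ → [ũ] (rule 3); /l/ → [ɫ] (rule 1).
All other segments surface unchanged.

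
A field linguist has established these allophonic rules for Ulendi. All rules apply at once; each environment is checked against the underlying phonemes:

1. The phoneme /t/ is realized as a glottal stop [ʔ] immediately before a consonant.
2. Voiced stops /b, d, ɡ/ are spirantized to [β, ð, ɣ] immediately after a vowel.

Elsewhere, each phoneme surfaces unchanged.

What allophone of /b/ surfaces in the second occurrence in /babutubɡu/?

[β]

/b/ meets the environment for rule 2 (immediately after a vowel) → [β].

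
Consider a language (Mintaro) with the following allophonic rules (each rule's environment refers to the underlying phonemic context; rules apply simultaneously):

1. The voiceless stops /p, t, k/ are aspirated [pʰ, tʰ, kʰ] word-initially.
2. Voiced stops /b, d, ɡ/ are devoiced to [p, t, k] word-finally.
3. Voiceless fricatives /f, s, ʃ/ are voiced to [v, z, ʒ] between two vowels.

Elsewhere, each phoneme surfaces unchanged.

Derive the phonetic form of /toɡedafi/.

/t/ — word-initial, word-initially — surfaces as [tʰ] (rule 1).
/ɡ/ — between /o/ and /e/; rule 2 does not apply here → [ɡ].
/d/ — between /e/ and /a/; rule 2 does not apply here → [d].
/f/ — between /a/ and /i/, between two vowels — surfaces as [v] (rule 3).

[tʰoɡedavi]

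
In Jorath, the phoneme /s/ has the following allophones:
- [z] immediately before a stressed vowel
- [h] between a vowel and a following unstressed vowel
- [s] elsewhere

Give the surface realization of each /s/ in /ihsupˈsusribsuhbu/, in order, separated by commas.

[s], [z], [s], [s]

Occurrence 1 (position 3): no conditioning environment matches → elsewhere allophone [s].
Occurrence 2 (position 6): immediately before a stressed vowel → [z].
Occurrence 3 (position 8): no conditioning environment matches → elsewhere allophone [s].
Occurrence 4 (position 12): no conditioning environment matches → elsewhere allophone [s].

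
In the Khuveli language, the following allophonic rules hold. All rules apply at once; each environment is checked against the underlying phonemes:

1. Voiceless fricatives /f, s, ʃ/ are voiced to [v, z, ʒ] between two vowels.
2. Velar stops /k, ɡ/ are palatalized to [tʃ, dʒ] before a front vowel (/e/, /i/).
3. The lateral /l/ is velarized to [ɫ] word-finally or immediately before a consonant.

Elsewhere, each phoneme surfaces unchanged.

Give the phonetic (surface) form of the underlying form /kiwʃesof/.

/k/ — word-initial, before a front vowel — surfaces as [tʃ] (rule 2).
/i/ — not in any rule's target class → [i].
/w/ — not in any rule's target class → [w].
/ʃ/ (between /w/ and /e/): rule 1 targets it, but not between two vowels → unchanged [ʃ].
/e/ — not in any rule's target class → [e].
Rule 1 applies to /s/ (between /e/ and /o/: between two vowels) → [z].
/o/ (between /s/ and /f/) is unaffected → [o].
/f/ (word-final) fails the environment for rule 1, so it stays [f].

[tʃiwʃezof]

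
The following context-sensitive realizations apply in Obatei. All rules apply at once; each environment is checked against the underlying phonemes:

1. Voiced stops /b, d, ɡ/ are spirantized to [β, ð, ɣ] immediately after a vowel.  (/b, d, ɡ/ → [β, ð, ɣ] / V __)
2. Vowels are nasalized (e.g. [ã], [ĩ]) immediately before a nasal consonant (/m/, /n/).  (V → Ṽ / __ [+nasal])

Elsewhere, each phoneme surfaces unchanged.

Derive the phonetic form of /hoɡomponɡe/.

[hoɣõmpõnɡe]

/o/ (between /h/ and /ɡ/) fails the environment for rule 2, so it stays [o].
/ɡ/ (between /o/ and /o/) occurs immediately after a vowel → [ɣ] by rule 1.
/o/ meets the environment for rule 2 (before a nasal consonant) → [õ].
Rule 2 applies to /o/ (between /p/ and /n/: before a nasal consonant) → [õ].
/ɡ/ — between /n/ and /e/; rule 1 does not apply here → [ɡ].
/e/ (word-final) is in the target of rule 2 but the environment (before a nasal consonant) is not met → [e].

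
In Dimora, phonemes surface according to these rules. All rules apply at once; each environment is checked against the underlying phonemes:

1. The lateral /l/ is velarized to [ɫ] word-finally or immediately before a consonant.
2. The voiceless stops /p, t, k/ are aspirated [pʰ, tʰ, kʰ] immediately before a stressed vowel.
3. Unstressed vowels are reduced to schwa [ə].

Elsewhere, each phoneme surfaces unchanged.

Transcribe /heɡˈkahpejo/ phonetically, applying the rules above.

[həɡˈkʰahpəjə]

/h/ (word-initial) is unaffected → [h].
/e/ — between /h/ and /ɡ/, in an unstressed syllable — surfaces as [ə] (rule 3).
/ɡ/ (between /e/ and /k/) is unaffected → [ɡ].
/k/ meets the environment for rule 2 (immediately before a stressed vowel) → [kʰ].
/a/ (between /k/ and /h/) is in the target of rule 3 but the environment (in an unstressed syllable) is not met → [a].
/h/ (between /a/ and /p/): no rule targets it → [h].
/p/ (between /h/ and /e/) is in the target of rule 2 but the environment (immediately before a stressed vowel) is not met → [p].
Rule 3 applies to /e/ (between /p/ and /j/: in an unstressed syllable) → [ə].
/j/ — not in any rule's target class → [j].
/o/ — word-final, in an unstressed syllable — surfaces as [ə] (rule 3).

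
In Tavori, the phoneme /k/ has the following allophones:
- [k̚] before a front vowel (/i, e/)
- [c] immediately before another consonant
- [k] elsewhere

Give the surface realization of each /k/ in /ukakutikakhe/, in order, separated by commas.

[k], [k], [k], [c]

Occurrence 1 (position 2): no conditioning environment matches → elsewhere allophone [k].
Occurrence 2 (position 4): no conditioning environment matches → elsewhere allophone [k].
Occurrence 3 (position 8): no conditioning environment matches → elsewhere allophone [k].
Occurrence 4 (position 10): immediately before another consonant → [c].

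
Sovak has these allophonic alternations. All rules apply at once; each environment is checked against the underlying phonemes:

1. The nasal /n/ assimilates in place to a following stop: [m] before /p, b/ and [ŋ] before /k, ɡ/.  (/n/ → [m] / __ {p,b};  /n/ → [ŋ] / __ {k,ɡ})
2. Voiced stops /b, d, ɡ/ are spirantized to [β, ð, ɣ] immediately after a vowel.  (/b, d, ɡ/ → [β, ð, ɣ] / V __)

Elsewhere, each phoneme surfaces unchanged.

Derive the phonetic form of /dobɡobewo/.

[doβɡoβewo]

/d/ (word-initial) is in the target of rule 2 but the environment (immediately after a vowel) is not met → [d].
Rule 2 applies to /b/ (between /o/ and /ɡ/: immediately after a vowel) → [β].
/ɡ/ (between /b/ and /o/) fails the environment for rule 2, so it stays [ɡ].
/b/ (between /o/ and /e/) occurs immediately after a vowel → [β] by rule 2.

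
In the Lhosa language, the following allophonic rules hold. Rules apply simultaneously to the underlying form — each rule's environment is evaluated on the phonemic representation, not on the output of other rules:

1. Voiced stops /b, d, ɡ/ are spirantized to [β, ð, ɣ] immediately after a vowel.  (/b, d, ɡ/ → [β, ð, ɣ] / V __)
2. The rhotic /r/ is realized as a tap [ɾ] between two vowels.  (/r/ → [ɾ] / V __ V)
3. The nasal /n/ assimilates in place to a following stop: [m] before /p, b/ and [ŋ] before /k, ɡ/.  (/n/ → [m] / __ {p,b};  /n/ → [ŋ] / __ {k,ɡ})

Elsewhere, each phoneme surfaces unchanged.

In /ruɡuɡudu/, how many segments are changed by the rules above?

Segments that undergo a rule: /ɡ/ → [ɣ] (rule 1); /ɡ/ → [ɣ] (rule 1); /d/ → [ð] (rule 1).
All other segments surface unchanged.

3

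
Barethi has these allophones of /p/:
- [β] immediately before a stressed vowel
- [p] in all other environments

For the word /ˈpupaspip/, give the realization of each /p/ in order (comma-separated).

Occurrence 1 (position 1): immediately before a stressed vowel → [β].
Occurrence 2 (position 3): no conditioning environment matches → elsewhere allophone [p].
Occurrence 3 (position 6): no conditioning environment matches → elsewhere allophone [p].
Occurrence 4 (position 8): no conditioning environment matches → elsewhere allophone [p].

[β], [p], [p], [p]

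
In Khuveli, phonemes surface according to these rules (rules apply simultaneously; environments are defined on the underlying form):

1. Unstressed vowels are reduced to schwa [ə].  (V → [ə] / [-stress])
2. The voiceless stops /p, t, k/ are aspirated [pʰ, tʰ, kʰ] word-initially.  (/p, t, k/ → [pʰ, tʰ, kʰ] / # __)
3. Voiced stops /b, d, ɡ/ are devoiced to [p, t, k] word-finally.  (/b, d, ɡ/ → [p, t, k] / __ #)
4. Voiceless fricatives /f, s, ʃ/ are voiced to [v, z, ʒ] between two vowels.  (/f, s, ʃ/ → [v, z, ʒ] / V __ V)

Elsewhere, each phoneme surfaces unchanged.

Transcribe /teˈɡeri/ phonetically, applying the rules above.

[tʰəˈɡerə]

/t/ (word-initial) occurs word-initially → [tʰ] by rule 2.
Rule 1 applies to /e/ (between /t/ and /ɡ/: in an unstressed syllable) → [ə].
/ɡ/ (between /e/ and /e/): rule 3 targets it, but not word-finally → unchanged [ɡ].
/e/ (between /ɡ/ and /r/): rule 1 targets it, but not in an unstressed syllable → unchanged [e].
/r/ stays [r].
/i/ meets the environment for rule 1 (in an unstressed syllable) → [ə].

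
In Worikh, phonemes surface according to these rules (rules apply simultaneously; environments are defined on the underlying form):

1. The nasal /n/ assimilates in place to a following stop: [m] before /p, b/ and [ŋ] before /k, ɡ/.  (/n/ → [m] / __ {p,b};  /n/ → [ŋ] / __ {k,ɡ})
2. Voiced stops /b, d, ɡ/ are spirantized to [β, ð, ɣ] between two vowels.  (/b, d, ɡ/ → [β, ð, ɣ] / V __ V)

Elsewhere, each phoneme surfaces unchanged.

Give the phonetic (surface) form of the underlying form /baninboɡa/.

[banimboɣa]

/b/ (word-initial) is in the target of rule 2 but the environment (between two vowels) is not met → [b].
/a/ — not in any rule's target class → [a].
/n/ (between /a/ and /i/) fails the environment for rule 1, so it stays [n].
/i/ — not in any rule's target class → [i].
/n/ meets the environment for rule 1 (before a labial or velar stop) → [m].
/b/ (between /n/ and /o/) fails the environment for rule 2, so it stays [b].
/o/ — not in any rule's target class → [o].
/ɡ/ — between /o/ and /a/, between two vowels — surfaces as [ɣ] (rule 2).
/a/ (word-final): no rule targets it → [a].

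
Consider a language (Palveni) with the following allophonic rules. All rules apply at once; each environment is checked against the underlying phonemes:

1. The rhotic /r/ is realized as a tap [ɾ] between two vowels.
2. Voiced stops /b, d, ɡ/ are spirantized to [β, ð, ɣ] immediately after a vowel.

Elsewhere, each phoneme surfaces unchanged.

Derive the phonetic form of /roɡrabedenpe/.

/r/ — word-initial; rule 1 does not apply here → [r].
/ɡ/ (between /o/ and /r/) occurs immediately after a vowel → [ɣ] by rule 2.
/r/ — between /ɡ/ and /a/; rule 1 does not apply here → [r].
/b/ (between /a/ and /e/) occurs immediately after a vowel → [β] by rule 2.
/d/ meets the environment for rule 2 (immediately after a vowel) → [ð].

[roɣraβeðenpe]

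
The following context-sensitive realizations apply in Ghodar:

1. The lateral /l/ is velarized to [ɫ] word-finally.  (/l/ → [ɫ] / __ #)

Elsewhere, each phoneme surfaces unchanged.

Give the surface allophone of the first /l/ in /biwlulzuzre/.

/l/ (between /w/ and /u/) fails the environment for rule 1, so it stays [l].

[l]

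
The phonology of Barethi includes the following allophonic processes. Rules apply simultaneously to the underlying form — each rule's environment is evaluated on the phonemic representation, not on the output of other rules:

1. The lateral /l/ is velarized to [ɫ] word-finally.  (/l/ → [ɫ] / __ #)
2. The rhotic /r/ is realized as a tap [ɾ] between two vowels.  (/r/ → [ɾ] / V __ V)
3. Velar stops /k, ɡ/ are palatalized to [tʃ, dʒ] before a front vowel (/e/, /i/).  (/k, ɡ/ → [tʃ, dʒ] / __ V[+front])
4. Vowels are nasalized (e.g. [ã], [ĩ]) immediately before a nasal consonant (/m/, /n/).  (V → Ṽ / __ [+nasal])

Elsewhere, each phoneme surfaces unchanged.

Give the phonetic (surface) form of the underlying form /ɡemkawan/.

/ɡ/ (word-initial): before a front vowel, so rule 3 applies → [dʒ].
/e/ — between /ɡ/ and /m/, before a nasal consonant — surfaces as [ẽ] (rule 4).
/k/ (between /m/ and /a/) fails the environment for rule 3, so it stays [k].
/a/ (between /k/ and /w/): rule 4 targets it, but not before a nasal consonant → unchanged [a].
/a/ — between /w/ and /n/, before a nasal consonant — surfaces as [ã] (rule 4).

[dʒẽmkawãn]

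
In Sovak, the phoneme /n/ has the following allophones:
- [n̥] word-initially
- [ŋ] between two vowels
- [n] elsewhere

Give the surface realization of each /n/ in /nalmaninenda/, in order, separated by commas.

Occurrence 1 (position 1): word-initially → [n̥].
Occurrence 2 (position 6): between two vowels → [ŋ].
Occurrence 3 (position 8): between two vowels → [ŋ].
Occurrence 4 (position 10): no conditioning environment matches → elsewhere allophone [n].

[n̥], [ŋ], [ŋ], [n]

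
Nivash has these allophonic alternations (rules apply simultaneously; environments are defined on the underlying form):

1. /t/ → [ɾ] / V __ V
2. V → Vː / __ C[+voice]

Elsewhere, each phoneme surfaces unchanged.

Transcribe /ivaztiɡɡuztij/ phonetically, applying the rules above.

[iːvaːztiːɡɡuːztiːj]

/i/ (word-initial): before a voiced consonant, so rule 2 applies → [iː].
/a/ — between /v/ and /z/, before a voiced consonant — surfaces as [aː] (rule 2).
/t/ — between /z/ and /i/; rule 1 does not apply here → [t].
/i/ meets the environment for rule 2 (before a voiced consonant) → [iː].
/u/ (between /ɡ/ and /z/): before a voiced consonant, so rule 2 applies → [uː].
/t/ (between /z/ and /i/) is in the target of rule 1 but the environment (between two vowels) is not met → [t].
/i/ meets the environment for rule 2 (before a voiced consonant) → [iː].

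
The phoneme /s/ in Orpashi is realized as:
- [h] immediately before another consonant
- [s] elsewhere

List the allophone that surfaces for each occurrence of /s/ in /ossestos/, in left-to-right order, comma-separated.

Occurrence 1 (position 2): immediately before another consonant → [h].
Occurrence 2 (position 3): no conditioning environment matches → elsewhere allophone [s].
Occurrence 3 (position 5): immediately before another consonant → [h].
Occurrence 4 (position 8): no conditioning environment matches → elsewhere allophone [s].

[h], [s], [h], [s]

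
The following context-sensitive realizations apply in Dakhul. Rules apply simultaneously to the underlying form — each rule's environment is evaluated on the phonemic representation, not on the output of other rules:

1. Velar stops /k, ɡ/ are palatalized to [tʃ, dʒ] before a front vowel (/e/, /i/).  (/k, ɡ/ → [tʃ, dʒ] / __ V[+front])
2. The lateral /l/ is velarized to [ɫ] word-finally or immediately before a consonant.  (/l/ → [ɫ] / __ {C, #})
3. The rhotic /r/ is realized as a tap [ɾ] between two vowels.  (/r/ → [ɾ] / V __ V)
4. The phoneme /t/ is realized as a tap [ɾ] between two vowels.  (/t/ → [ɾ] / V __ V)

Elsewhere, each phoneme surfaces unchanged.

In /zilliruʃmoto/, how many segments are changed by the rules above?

Segments that undergo a rule: /l/ → [ɫ] (rule 2); /r/ → [ɾ] (rule 3); /t/ → [ɾ] (rule 4).
All other segments surface unchanged.

3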